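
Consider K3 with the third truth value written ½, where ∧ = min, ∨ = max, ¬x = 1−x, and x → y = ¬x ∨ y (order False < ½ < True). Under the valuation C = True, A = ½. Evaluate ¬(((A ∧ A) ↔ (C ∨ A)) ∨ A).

½

A ∧ A = ½ ∧ ½ = ½
C ∨ A = True ∨ ½ = True
(A ∧ A) ↔ (C ∨ A) = ½ ↔ True = ½
((A ∧ A) ↔ (C ∨ A)) ∨ A = ½ ∨ ½ = ½
¬(((A ∧ A) ↔ (C ∨ A)) ∨ A) = ¬½ = ½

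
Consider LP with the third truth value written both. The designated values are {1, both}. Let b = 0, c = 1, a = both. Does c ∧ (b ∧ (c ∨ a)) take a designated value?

c ∨ a = 1 ∨ both = 1
b ∧ (c ∨ a) = 0 ∧ 1 = 0
c ∧ (b ∧ (c ∨ a)) = 1 ∧ 0 = 0
0 ∉ {1, both}.

No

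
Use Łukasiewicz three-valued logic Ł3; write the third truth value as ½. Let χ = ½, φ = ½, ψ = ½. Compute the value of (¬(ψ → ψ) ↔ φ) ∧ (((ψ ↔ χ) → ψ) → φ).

ψ → ψ = ½ → ½ = true  [min(1, 1−½+½)]
¬(ψ → ψ) = ¬true = false
¬(ψ → ψ) ↔ φ = false ↔ ½ = ½
ψ ↔ χ = ½ ↔ ½ = true
(ψ ↔ χ) → ψ = true → ½ = ½
((ψ ↔ χ) → ψ) → φ = ½ → ½ = true
(¬(ψ → ψ) ↔ φ) ∧ (((ψ ↔ χ) → ψ) → φ) = ½ ∧ true = ½

½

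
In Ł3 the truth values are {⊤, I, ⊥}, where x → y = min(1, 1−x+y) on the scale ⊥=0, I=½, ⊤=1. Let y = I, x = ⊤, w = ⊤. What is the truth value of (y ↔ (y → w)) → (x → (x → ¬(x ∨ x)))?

y → w = I → ⊤ = ⊤  [min(1, 1−½+1)]
y ↔ (y → w) = I ↔ ⊤ = I
x ∨ x = ⊤ ∨ ⊤ = ⊤
¬(x ∨ x) = ¬⊤ = ⊥
x → ¬(x ∨ x) = ⊤ → ⊥ = ⊥
x → (x → ¬(x ∨ x)) = ⊤ → ⊥ = ⊥
(y ↔ (y → w)) → (x → (x → ¬(x ∨ x))) = I → ⊥ = I

I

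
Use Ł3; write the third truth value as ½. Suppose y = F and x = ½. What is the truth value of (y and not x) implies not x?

not x = not ½ = ½
y and not x = F and ½ = F
not x = not ½ = ½
(y and not x) implies not x = F implies ½ = T  [min(1, 1−0+½)]

T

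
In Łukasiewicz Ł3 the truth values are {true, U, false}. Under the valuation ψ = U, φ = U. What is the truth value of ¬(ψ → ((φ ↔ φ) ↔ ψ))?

false

φ ↔ φ = U ↔ U = true
(φ ↔ φ) ↔ ψ = true ↔ U = U
ψ → ((φ ↔ φ) ↔ ψ) = U → U = true
¬(ψ → ((φ ↔ φ) ↔ ψ)) = ¬true = false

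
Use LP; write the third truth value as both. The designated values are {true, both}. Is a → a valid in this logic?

Yes

Every assignment of a over {true, both, false} gives a value in {true, both}.
In particular, with a=both: a → a = both.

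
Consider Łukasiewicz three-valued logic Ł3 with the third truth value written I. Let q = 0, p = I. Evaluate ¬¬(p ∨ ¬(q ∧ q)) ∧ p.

q ∧ q = 0 ∧ 0 = 0
¬(q ∧ q) = ¬0 = 1
p ∨ ¬(q ∧ q) = I ∨ 1 = 1
¬(p ∨ ¬(q ∧ q)) = ¬1 = 0
¬¬(p ∨ ¬(q ∧ q)) = ¬0 = 1
¬¬(p ∨ ¬(q ∧ q)) ∧ p = 1 ∧ I = I

I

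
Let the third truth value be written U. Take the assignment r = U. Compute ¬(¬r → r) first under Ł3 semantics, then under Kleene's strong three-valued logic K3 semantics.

F; U

In Ł3: ¬r = ¬U = U
¬r → r = U → U = T  [min(1, 1−½+½)]
¬(¬r → r) = ¬T = F
In Kleene's strong three-valued logic K3: ¬r = ¬U = U
¬r → r = U → U = U
¬(¬r → r) = ¬U = U
They differ because Ł3 and Kleene's strong three-valued logic K3 treat U differently under implication.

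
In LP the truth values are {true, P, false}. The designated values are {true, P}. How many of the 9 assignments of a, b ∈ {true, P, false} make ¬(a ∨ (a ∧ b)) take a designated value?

Of the 9 assignments, 6 give a value in {true, P}.

6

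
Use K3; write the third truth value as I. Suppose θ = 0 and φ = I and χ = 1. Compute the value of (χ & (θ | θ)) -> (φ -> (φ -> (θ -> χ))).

θ | θ = 0 | 0 = 0
χ & (θ | θ) = 1 & 0 = 0
θ -> χ = 0 -> 1 = 1
φ -> (θ -> χ) = I -> 1 = 1  [~I | 1]
φ -> (φ -> (θ -> χ)) = I -> 1 = 1
(χ & (θ | θ)) -> (φ -> (φ -> (θ -> χ))) = 0 -> 1 = 1

1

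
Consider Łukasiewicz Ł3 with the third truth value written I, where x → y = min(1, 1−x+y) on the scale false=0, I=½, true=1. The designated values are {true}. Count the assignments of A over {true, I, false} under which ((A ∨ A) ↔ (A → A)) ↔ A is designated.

3

A=true: true ✓
A=I: true ✓
A=false: true ✓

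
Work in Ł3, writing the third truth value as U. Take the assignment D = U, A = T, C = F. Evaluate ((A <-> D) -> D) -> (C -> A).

A <-> D = T <-> U = U  [1 − |1−½|]
(A <-> D) -> D = U -> U = T
C -> A = F -> T = T
((A <-> D) -> D) -> (C -> A) = T -> T = T

T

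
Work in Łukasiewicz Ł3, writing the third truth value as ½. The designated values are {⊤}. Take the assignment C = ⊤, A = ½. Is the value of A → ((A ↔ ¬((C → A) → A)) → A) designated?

Yes

C → A = ⊤ → ½ = ½  [min(1, 1−1+½)]
(C → A) → A = ½ → ½ = ⊤
¬((C → A) → A) = ¬⊤ = ⊥
A ↔ ¬((C → A) → A) = ½ ↔ ⊥ = ½
(A ↔ ¬((C → A) → A)) → A = ½ → ½ = ⊤
A → ((A ↔ ¬((C → A) → A)) → A) = ½ → ⊤ = ⊤
⊤ ∈ {⊤}.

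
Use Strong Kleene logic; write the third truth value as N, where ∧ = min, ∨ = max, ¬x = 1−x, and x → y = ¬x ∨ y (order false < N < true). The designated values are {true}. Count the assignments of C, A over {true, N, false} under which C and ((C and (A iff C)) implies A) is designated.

Designated under: (C=true, A=true); (C=true, A=false).

2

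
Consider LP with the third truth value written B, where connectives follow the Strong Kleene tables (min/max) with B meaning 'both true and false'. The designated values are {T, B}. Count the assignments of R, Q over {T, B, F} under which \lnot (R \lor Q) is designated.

4

Designated under: (R=B, Q=B); (R=B, Q=F); (R=F, Q=B); (R=F, Q=F).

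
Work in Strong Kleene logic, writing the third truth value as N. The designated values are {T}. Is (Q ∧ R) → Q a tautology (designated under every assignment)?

No

Countermodel: Q=N, R=T gives N, which is not designated.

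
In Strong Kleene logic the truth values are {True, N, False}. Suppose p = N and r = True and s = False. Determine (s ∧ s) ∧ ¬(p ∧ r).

s ∧ s = False ∧ False = False
p ∧ r = N ∧ True = N
¬(p ∧ r) = ¬N = N
(s ∧ s) ∧ ¬(p ∧ r) = False ∧ N = False

False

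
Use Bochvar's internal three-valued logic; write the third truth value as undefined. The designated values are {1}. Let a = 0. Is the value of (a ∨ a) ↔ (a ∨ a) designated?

a ∨ a = 0 ∨ 0 = 0
a ∨ a = 0 ∨ 0 = 0
(a ∨ a) ↔ (a ∨ a) = 0 ↔ 0 = 1
1 ∈ {1}.

Yes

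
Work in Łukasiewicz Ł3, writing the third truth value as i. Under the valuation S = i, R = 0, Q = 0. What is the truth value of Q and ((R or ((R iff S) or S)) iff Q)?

0

R iff S = 0 iff i = i  [1 − |0−½|]
(R iff S) or S = i or i = i
R or ((R iff S) or S) = 0 or i = i
(R or ((R iff S) or S)) iff Q = i iff 0 = i
Q and ((R or ((R iff S) or S)) iff Q) = 0 and i = 0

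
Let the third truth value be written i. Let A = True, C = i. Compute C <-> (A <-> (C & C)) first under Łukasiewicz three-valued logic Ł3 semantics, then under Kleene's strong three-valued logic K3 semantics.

True; i

In Łukasiewicz three-valued logic Ł3: C & C = i & i = i
A <-> (C & C) = True <-> i = i  [1 − |1−½|]
C <-> (A <-> (C & C)) = i <-> i = True
In Kleene's strong three-valued logic K3: C & C = i & i = i
A <-> (C & C) = True <-> i = i
C <-> (A <-> (C & C)) = i <-> i = i
They differ because Łukasiewicz three-valued logic Ł3 and Kleene's strong three-valued logic K3 treat i differently under implication.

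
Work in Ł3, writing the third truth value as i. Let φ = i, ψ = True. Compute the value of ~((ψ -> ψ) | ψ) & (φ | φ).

False

ψ -> ψ = True -> True = True
(ψ -> ψ) | ψ = True | True = True
~((ψ -> ψ) | ψ) = ~True = False
φ | φ = i | i = i
~((ψ -> ψ) | ψ) & (φ | φ) = False & i = False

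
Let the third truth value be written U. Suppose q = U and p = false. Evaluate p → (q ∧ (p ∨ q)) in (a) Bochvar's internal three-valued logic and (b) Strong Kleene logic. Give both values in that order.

In Bochvar's internal three-valued logic: p ∨ q = false ∨ U = U
q ∧ (p ∨ q) = U ∧ U = U
p → (q ∧ (p ∨ q)) = false → U = U  [any arg is the third value ⇒ result is the third value]
In Strong Kleene logic: p ∨ q = false ∨ U = U
q ∧ (p ∨ q) = U ∧ U = U
p → (q ∧ (p ∨ q)) = false → U = true
They differ because Bochvar's internal three-valued logic and Strong Kleene logic treat U differently under the binary connectives.

U; true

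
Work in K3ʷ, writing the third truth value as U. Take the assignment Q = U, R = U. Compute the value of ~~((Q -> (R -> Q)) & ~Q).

R -> Q = U -> U = U  [any arg is the third value ⇒ result is the third value]
Q -> (R -> Q) = U -> U = U
~Q = ~U = U
(Q -> (R -> Q)) & ~Q = U & U = U
~((Q -> (R -> Q)) & ~Q) = ~U = U
~~((Q -> (R -> Q)) & ~Q) = ~U = U

U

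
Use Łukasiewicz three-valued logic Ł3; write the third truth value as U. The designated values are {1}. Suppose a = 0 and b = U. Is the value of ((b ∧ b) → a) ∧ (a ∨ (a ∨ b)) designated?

b ∧ b = U ∧ U = U
(b ∧ b) → a = U → 0 = U
a ∨ b = 0 ∨ U = U
a ∨ (a ∨ b) = 0 ∨ U = U
((b ∧ b) → a) ∧ (a ∨ (a ∨ b)) = U ∧ U = U
U ∉ {1}.

No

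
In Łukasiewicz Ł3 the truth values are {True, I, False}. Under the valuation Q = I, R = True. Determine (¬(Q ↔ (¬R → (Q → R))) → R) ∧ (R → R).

True

¬R = ¬True = False
Q → R = I → True = True
¬R → (Q → R) = False → True = True
Q ↔ (¬R → (Q → R)) = I ↔ True = I
¬(Q ↔ (¬R → (Q → R))) = ¬I = I
¬(Q ↔ (¬R → (Q → R))) → R = I → True = True
R → R = True → True = True
(¬(Q ↔ (¬R → (Q → R))) → R) ∧ (R → R) = True ∧ True = True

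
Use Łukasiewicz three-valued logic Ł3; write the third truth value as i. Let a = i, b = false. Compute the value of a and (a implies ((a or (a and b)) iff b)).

a and b = i and false = false
a or (a and b) = i or false = i
(a or (a and b)) iff b = i iff false = i  [1 − |½−0|]
a implies ((a or (a and b)) iff b) = i implies i = true
a and (a implies ((a or (a and b)) iff b)) = i and true = i

i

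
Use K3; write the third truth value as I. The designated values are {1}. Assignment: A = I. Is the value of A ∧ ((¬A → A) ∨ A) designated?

No

¬A = ¬I = I
¬A → A = I → I = I  [¬I ∨ I]
(¬A → A) ∨ A = I ∨ I = I
A ∧ ((¬A → A) ∨ A) = I ∧ I = I
I ∉ {1}.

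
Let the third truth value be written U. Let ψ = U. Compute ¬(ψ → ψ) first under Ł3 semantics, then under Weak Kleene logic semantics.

In Ł3: ψ → ψ = U → U = ⊤
¬(ψ → ψ) = ¬⊤ = ⊥
In Weak Kleene logic: ψ → ψ = U → U = U  [any arg is the third value ⇒ result is the third value]
¬(ψ → ψ) = ¬U = U
They differ because Ł3 and Weak Kleene logic treat U differently under the binary connectives.

⊥; U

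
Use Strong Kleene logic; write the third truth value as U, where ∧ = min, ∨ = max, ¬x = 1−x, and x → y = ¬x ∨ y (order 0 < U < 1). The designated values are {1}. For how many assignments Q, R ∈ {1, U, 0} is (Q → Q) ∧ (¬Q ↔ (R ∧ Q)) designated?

Designated under: (Q=1, R=0).

1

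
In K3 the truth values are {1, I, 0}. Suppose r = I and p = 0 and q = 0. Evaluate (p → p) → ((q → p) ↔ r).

p → p = 0 → 0 = 1
q → p = 0 → 0 = 1
(q → p) ↔ r = 1 ↔ I = I
(p → p) → ((q → p) ↔ r) = 1 → I = I  [¬1 ∨ I]

I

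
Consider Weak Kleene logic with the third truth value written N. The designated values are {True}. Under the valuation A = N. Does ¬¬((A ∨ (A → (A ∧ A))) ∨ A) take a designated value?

No

A ∧ A = N ∧ N = N
A → (A ∧ A) = N → N = N
A ∨ (A → (A ∧ A)) = N ∨ N = N
(A ∨ (A → (A ∧ A))) ∨ A = N ∨ N = N
¬((A ∨ (A → (A ∧ A))) ∨ A) = ¬N = N
¬¬((A ∨ (A → (A ∧ A))) ∨ A) = ¬N = N
N ∉ {True}.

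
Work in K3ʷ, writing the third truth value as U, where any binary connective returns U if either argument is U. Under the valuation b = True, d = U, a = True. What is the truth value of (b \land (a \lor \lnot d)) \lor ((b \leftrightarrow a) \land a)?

U

\lnot d = \lnot U = U
a \lor \lnot d = True \lor U = U
b \land (a \lor \lnot d) = True \land U = U
b \leftrightarrow a = True \leftrightarrow True = True
(b \leftrightarrow a) \land a = True \land True = True
(b \land (a \lor \lnot d)) \lor ((b \leftrightarrow a) \land a) = U \lor True = U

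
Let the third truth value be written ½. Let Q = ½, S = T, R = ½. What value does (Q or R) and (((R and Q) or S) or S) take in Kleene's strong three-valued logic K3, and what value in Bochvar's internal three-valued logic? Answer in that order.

½; ½

In Kleene's strong three-valued logic K3: Q or R = ½ or ½ = ½
R and Q = ½ and ½ = ½
(R and Q) or S = ½ or T = T
((R and Q) or S) or S = T or T = T
(Q or R) and (((R and Q) or S) or S) = ½ and T = ½
In Bochvar's internal three-valued logic: Q or R = ½ or ½ = ½
R and Q = ½ and ½ = ½
(R and Q) or S = ½ or T = ½
((R and Q) or S) or S = ½ or T = ½
(Q or R) and (((R and Q) or S) or S) = ½ and ½ = ½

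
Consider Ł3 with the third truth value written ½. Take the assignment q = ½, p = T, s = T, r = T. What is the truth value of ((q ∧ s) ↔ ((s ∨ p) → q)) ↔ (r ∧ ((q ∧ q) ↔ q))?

T

q ∧ s = ½ ∧ T = ½
s ∨ p = T ∨ T = T
(s ∨ p) → q = T → ½ = ½
(q ∧ s) ↔ ((s ∨ p) → q) = ½ ↔ ½ = T
q ∧ q = ½ ∧ ½ = ½
(q ∧ q) ↔ q = ½ ↔ ½ = T
r ∧ ((q ∧ q) ↔ q) = T ∧ T = T
((q ∧ s) ↔ ((s ∨ p) → q)) ↔ (r ∧ ((q ∧ q) ↔ q)) = T ↔ T = T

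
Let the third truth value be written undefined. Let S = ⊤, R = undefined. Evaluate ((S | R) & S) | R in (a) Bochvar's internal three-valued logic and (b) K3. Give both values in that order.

undefined; ⊤

In Bochvar's internal three-valued logic: S | R = ⊤ | undefined = undefined
(S | R) & S = undefined & ⊤ = undefined
((S | R) & S) | R = undefined | undefined = undefined
In K3: S | R = ⊤ | undefined = ⊤
(S | R) & S = ⊤ & ⊤ = ⊤
((S | R) & S) | R = ⊤ | undefined = ⊤
They differ because Bochvar's internal three-valued logic and K3 treat undefined differently under the binary connectives.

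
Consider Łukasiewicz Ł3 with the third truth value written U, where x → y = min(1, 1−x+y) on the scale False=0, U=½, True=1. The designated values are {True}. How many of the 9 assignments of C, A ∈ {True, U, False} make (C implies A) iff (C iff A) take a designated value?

Of the 9 assignments, 6 give a value in {True}.

6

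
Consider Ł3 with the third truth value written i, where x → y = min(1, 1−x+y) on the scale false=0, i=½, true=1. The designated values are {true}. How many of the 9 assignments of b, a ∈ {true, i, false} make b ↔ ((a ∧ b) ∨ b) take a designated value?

Of the 9 assignments, 9 give a value in {true}.

9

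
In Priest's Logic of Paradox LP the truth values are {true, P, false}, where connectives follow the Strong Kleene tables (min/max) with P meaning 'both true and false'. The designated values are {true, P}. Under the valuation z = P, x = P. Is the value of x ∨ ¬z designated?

Yes

¬z = ¬P = P
x ∨ ¬z = P ∨ P = P
P ∈ {true, P}.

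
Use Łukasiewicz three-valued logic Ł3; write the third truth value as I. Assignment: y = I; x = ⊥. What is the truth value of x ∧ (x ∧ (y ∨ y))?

y ∨ y = I ∨ I = I
x ∧ (y ∨ y) = ⊥ ∧ I = ⊥
x ∧ (x ∧ (y ∨ y)) = ⊥ ∧ ⊥ = ⊥

⊥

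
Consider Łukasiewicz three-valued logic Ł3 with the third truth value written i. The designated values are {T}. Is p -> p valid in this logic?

Every assignment of p over {T, i, F} gives a value in {T}.
In particular, with p=i: p -> p = T.

Yes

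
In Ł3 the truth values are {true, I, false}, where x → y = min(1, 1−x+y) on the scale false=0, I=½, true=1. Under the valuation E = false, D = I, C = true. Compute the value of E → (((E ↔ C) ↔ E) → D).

E ↔ C = false ↔ true = false
(E ↔ C) ↔ E = false ↔ false = true
((E ↔ C) ↔ E) → D = true → I = I  [min(1, 1−1+½)]
E → (((E ↔ C) ↔ E) → D) = false → I = true

true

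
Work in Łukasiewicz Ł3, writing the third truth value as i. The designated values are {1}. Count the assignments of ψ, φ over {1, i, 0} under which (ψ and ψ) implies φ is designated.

6

Of the 9 assignments, 6 give a value in {1}.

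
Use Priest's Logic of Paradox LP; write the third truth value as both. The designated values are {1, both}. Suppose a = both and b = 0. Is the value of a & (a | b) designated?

a | b = both | 0 = both
a & (a | b) = both & both = both
both ∈ {1, both}.

Yes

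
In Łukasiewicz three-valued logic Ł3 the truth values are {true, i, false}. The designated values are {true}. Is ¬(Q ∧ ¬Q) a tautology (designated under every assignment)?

No

Countermodel: Q=i gives i, which is not designated.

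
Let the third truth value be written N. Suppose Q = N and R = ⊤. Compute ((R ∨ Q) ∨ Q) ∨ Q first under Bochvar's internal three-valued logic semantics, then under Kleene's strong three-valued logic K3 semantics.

N; ⊤

In Bochvar's internal three-valued logic: R ∨ Q = ⊤ ∨ N = N
(R ∨ Q) ∨ Q = N ∨ N = N
((R ∨ Q) ∨ Q) ∨ Q = N ∨ N = N
In Kleene's strong three-valued logic K3: R ∨ Q = ⊤ ∨ N = ⊤
(R ∨ Q) ∨ Q = ⊤ ∨ N = ⊤
((R ∨ Q) ∨ Q) ∨ Q = ⊤ ∨ N = ⊤
They differ because Bochvar's internal three-valued logic and Kleene's strong three-valued logic K3 treat N differently under the binary connectives.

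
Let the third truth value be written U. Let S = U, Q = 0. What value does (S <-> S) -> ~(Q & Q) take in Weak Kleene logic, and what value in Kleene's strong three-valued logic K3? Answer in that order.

In Weak Kleene logic: S <-> S = U <-> U = U
Q & Q = 0 & 0 = 0
~(Q & Q) = ~0 = 1
(S <-> S) -> ~(Q & Q) = U -> 1 = U
In Kleene's strong three-valued logic K3: S <-> S = U <-> U = U
Q & Q = 0 & 0 = 0
~(Q & Q) = ~0 = 1
(S <-> S) -> ~(Q & Q) = U -> 1 = 1  [~U | 1]
They differ because Weak Kleene logic and Kleene's strong three-valued logic K3 treat U differently under the binary connectives.

U; 1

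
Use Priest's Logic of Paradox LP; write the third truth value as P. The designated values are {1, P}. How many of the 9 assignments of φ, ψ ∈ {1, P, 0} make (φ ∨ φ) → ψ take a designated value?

8

Of the 9 assignments, 8 give a value in {1, P}.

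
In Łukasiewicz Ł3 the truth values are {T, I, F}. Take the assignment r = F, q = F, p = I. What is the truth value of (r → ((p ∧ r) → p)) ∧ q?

p ∧ r = I ∧ F = F
(p ∧ r) → p = F → I = T  [min(1, 1−0+½)]
r → ((p ∧ r) → p) = F → T = T
(r → ((p ∧ r) → p)) ∧ q = T ∧ F = F

F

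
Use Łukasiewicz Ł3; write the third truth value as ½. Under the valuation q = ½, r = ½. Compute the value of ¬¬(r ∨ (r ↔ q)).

r ↔ q = ½ ↔ ½ = 1  [1 − |½−½|]
r ∨ (r ↔ q) = ½ ∨ 1 = 1
¬(r ∨ (r ↔ q)) = ¬1 = 0
¬¬(r ∨ (r ↔ q)) = ¬0 = 1

1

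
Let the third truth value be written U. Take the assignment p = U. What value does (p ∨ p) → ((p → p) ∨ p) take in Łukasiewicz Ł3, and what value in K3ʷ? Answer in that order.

True; U

In Łukasiewicz Ł3: p ∨ p = U ∨ U = U
p → p = U → U = True
(p → p) ∨ p = True ∨ U = True
(p ∨ p) → ((p → p) ∨ p) = U → True = True
In K3ʷ: p ∨ p = U ∨ U = U
p → p = U → U = U
(p → p) ∨ p = U ∨ U = U
(p ∨ p) → ((p → p) ∨ p) = U → U = U
They differ because Łukasiewicz Ł3 and K3ʷ treat U differently under the binary connectives.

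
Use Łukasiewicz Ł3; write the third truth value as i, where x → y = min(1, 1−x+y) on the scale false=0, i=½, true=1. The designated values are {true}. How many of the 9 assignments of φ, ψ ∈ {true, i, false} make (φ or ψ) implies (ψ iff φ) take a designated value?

Of the 9 assignments, 5 give a value in {true}.

5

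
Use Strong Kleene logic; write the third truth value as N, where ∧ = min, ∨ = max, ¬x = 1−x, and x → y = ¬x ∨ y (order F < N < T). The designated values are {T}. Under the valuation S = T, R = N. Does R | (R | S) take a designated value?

Yes

R | S = N | T = T
R | (R | S) = N | T = T
T ∈ {T}.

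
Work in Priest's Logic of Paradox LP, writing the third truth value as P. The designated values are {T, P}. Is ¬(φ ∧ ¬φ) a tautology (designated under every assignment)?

Yes

Every assignment of φ over {T, P, F} gives a value in {T, P}.
In particular, with φ=P: ¬(φ ∧ ¬φ) = P.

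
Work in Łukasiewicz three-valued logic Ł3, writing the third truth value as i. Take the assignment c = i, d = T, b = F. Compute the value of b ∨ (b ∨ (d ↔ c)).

i

d ↔ c = T ↔ i = i  [1 − |1−½|]
b ∨ (d ↔ c) = F ∨ i = i
b ∨ (b ∨ (d ↔ c)) = F ∨ i = i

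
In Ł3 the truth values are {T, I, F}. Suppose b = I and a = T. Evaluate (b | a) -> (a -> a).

T

b | a = I | T = T
a -> a = T -> T = T
(b | a) -> (a -> a) = T -> T = T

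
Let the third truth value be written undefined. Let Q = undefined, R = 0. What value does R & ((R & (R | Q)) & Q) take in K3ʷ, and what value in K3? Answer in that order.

In K3ʷ: R | Q = 0 | undefined = undefined
R & (R | Q) = 0 & undefined = undefined
(R & (R | Q)) & Q = undefined & undefined = undefined
R & ((R & (R | Q)) & Q) = 0 & undefined = undefined
In K3: R | Q = 0 | undefined = undefined
R & (R | Q) = 0 & undefined = 0
(R & (R | Q)) & Q = 0 & undefined = 0
R & ((R & (R | Q)) & Q) = 0 & 0 = 0
They differ because K3ʷ and K3 treat undefined differently under the binary connectives.

undefined; 0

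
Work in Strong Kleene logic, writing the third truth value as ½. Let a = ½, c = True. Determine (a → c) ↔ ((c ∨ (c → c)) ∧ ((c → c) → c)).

a → c = ½ → True = True  [¬½ ∨ True]
c → c = True → True = True
c ∨ (c → c) = True ∨ True = True
c → c = True → True = True
(c → c) → c = True → True = True
(c ∨ (c → c)) ∧ ((c → c) → c) = True ∧ True = True
(a → c) ↔ ((c ∨ (c → c)) ∧ ((c → c) → c)) = True ↔ True = True

True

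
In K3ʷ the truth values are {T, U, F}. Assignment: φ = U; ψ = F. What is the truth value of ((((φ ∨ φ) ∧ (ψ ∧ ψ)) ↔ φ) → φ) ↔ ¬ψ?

U

φ ∨ φ = U ∨ U = U
ψ ∧ ψ = F ∧ F = F
(φ ∨ φ) ∧ (ψ ∧ ψ) = U ∧ F = U
((φ ∨ φ) ∧ (ψ ∧ ψ)) ↔ φ = U ↔ U = U
(((φ ∨ φ) ∧ (ψ ∧ ψ)) ↔ φ) → φ = U → U = U  [any arg is the third value ⇒ result is the third value]
¬ψ = ¬F = T
((((φ ∨ φ) ∧ (ψ ∧ ψ)) ↔ φ) → φ) ↔ ¬ψ = U ↔ T = U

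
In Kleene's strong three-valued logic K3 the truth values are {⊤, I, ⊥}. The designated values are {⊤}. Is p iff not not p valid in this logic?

No

Countermodel: p=I gives I, which is not designated.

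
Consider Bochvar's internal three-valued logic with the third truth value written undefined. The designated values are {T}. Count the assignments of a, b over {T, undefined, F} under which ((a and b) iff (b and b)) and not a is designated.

Designated under: (a=F, b=F).

1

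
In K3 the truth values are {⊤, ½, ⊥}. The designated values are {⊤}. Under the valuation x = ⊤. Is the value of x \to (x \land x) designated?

Yes

x \land x = ⊤ \land ⊤ = ⊤
x \to (x \land x) = ⊤ \to ⊤ = ⊤
⊤ ∈ {⊤}.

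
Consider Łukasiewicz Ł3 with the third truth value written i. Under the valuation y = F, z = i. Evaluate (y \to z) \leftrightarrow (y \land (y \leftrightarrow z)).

F

y \to z = F \to i = T
y \leftrightarrow z = F \leftrightarrow i = i
y \land (y \leftrightarrow z) = F \land i = F
(y \to z) \leftrightarrow (y \land (y \leftrightarrow z)) = T \leftrightarrow F = F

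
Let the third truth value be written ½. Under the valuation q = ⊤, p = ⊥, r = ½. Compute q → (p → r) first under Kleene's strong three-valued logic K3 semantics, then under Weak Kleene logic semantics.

In Kleene's strong three-valued logic K3: p → r = ⊥ → ½ = ⊤  [¬⊥ ∨ ½]
q → (p → r) = ⊤ → ⊤ = ⊤
In Weak Kleene logic: p → r = ⊥ → ½ = ½
q → (p → r) = ⊤ → ½ = ½
They differ because Kleene's strong three-valued logic K3 and Weak Kleene logic treat ½ differently under the binary connectives.

⊤; ½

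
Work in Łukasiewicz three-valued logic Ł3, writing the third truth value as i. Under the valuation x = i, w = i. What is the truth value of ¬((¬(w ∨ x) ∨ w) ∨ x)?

i

w ∨ x = i ∨ i = i
¬(w ∨ x) = ¬i = i
¬(w ∨ x) ∨ w = i ∨ i = i
(¬(w ∨ x) ∨ w) ∨ x = i ∨ i = i
¬((¬(w ∨ x) ∨ w) ∨ x) = ¬i = i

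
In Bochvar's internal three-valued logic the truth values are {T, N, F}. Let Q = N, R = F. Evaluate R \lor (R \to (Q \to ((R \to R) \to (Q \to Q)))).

N

R \to R = F \to F = T
Q \to Q = N \to N = N  [any arg is the third value ⇒ result is the third value]
(R \to R) \to (Q \to Q) = T \to N = N
Q \to ((R \to R) \to (Q \to Q)) = N \to N = N
R \to (Q \to ((R \to R) \to (Q \to Q))) = F \to N = N
R \lor (R \to (Q \to ((R \to R) \to (Q \to Q)))) = F \lor N = N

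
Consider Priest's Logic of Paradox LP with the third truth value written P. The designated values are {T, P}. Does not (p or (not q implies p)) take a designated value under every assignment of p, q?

Countermodel: p=T, q=T gives F, which is not designated.

No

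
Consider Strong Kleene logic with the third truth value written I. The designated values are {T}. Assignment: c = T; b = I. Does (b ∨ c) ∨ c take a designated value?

Yes

b ∨ c = I ∨ T = T
(b ∨ c) ∨ c = T ∨ T = T
T ∈ {T}.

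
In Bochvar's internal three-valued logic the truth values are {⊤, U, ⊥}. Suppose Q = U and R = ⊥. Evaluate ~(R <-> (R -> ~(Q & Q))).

U

Q & Q = U & U = U
~(Q & Q) = ~U = U
R -> ~(Q & Q) = ⊥ -> U = U  [any arg is the third value ⇒ result is the third value]
R <-> (R -> ~(Q & Q)) = ⊥ <-> U = U
~(R <-> (R -> ~(Q & Q))) = ~U = U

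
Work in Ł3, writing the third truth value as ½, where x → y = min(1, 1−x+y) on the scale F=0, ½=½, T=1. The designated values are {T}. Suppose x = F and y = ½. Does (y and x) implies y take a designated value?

Yes

y and x = ½ and F = F
(y and x) implies y = F implies ½ = T  [min(1, 1−0+½)]
T ∈ {T}.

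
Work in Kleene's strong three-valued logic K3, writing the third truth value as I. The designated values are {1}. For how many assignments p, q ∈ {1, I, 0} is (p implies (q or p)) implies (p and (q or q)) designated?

1

Designated under: (p=1, q=1).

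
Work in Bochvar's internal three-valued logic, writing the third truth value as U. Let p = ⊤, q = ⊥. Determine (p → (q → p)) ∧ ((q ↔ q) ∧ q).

q → p = ⊥ → ⊤ = ⊤
p → (q → p) = ⊤ → ⊤ = ⊤
q ↔ q = ⊥ ↔ ⊥ = ⊤
(q ↔ q) ∧ q = ⊤ ∧ ⊥ = ⊥
(p → (q → p)) ∧ ((q ↔ q) ∧ q) = ⊤ ∧ ⊥ = ⊥

⊥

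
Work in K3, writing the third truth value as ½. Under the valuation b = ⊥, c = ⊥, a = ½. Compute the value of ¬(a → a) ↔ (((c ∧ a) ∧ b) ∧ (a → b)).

½

a → a = ½ → ½ = ½  [¬½ ∨ ½]
¬(a → a) = ¬½ = ½
c ∧ a = ⊥ ∧ ½ = ⊥
(c ∧ a) ∧ b = ⊥ ∧ ⊥ = ⊥
a → b = ½ → ⊥ = ½
((c ∧ a) ∧ b) ∧ (a → b) = ⊥ ∧ ½ = ⊥
¬(a → a) ↔ (((c ∧ a) ∧ b) ∧ (a → b)) = ½ ↔ ⊥ = ½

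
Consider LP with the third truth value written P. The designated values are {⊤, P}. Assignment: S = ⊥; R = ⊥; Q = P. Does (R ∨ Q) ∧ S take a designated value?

R ∨ Q = ⊥ ∨ P = P
(R ∨ Q) ∧ S = P ∧ ⊥ = ⊥
⊥ ∉ {⊤, P}.

No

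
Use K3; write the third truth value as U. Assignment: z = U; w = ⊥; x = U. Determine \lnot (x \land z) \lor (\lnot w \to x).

U

x \land z = U \land U = U
\lnot (x \land z) = \lnot U = U
\lnot w = \lnot ⊥ = ⊤
\lnot w \to x = ⊤ \to U = U
\lnot (x \land z) \lor (\lnot w \to x) = U \lor U = U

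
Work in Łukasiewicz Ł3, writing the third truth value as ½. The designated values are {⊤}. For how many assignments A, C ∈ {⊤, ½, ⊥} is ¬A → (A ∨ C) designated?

Of the 9 assignments, 7 give a value in {⊤}.

7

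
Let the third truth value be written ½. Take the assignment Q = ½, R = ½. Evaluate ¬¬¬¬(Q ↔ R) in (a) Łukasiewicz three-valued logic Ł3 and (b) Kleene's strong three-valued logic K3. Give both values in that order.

In Łukasiewicz three-valued logic Ł3: Q ↔ R = ½ ↔ ½ = 1  [1 − |½−½|]
¬(Q ↔ R) = ¬1 = 0
¬¬(Q ↔ R) = ¬0 = 1
¬¬¬(Q ↔ R) = ¬1 = 0
¬¬¬¬(Q ↔ R) = ¬0 = 1
In Kleene's strong three-valued logic K3: Q ↔ R = ½ ↔ ½ = ½
¬(Q ↔ R) = ¬½ = ½
¬¬(Q ↔ R) = ¬½ = ½
¬¬¬(Q ↔ R) = ¬½ = ½
¬¬¬¬(Q ↔ R) = ¬½ = ½
They differ because Łukasiewicz three-valued logic Ł3 and Kleene's strong three-valued logic K3 treat ½ differently under implication.

1; ½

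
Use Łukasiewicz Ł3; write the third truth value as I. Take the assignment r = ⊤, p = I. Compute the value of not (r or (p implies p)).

⊥

p implies p = I implies I = ⊤  [min(1, 1−½+½)]
r or (p implies p) = ⊤ or ⊤ = ⊤
not (r or (p implies p)) = not ⊤ = ⊥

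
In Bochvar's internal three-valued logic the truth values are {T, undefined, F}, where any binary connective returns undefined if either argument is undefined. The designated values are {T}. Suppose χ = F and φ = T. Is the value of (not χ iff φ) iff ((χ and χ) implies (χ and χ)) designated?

not χ = not F = T
not χ iff φ = T iff T = T
χ and χ = F and F = F
χ and χ = F and F = F
(χ and χ) implies (χ and χ) = F implies F = T
(not χ iff φ) iff ((χ and χ) implies (χ and χ)) = T iff T = T
T ∈ {T}.

Yes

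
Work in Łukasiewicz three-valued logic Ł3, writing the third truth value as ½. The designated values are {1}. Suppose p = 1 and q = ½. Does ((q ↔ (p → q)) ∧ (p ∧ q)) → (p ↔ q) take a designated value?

Yes

p → q = 1 → ½ = ½  [min(1, 1−1+½)]
q ↔ (p → q) = ½ ↔ ½ = 1
p ∧ q = 1 ∧ ½ = ½
(q ↔ (p → q)) ∧ (p ∧ q) = 1 ∧ ½ = ½
p ↔ q = 1 ↔ ½ = ½
((q ↔ (p → q)) ∧ (p ∧ q)) → (p ↔ q) = ½ → ½ = 1
1 ∈ {1}.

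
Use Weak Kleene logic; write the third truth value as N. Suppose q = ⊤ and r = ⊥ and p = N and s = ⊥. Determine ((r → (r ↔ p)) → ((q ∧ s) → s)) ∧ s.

r ↔ p = ⊥ ↔ N = N
r → (r ↔ p) = ⊥ → N = N  [any arg is the third value ⇒ result is the third value]
q ∧ s = ⊤ ∧ ⊥ = ⊥
(q ∧ s) → s = ⊥ → ⊥ = ⊤
(r → (r ↔ p)) → ((q ∧ s) → s) = N → ⊤ = N
((r → (r ↔ p)) → ((q ∧ s) → s)) ∧ s = N ∧ ⊥ = N

N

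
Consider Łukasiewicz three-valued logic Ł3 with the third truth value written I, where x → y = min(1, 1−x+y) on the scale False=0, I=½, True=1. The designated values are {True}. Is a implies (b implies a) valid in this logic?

Yes

Every assignment of a, b over {True, I, False} gives a value in {True}.
In particular, with a=I, b=I: a implies (b implies a) = True.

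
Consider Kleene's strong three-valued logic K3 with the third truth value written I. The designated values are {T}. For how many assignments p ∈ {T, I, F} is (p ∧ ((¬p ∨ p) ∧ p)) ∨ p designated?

1

p=T: T ✓
p=I: I ·
p=F: F ·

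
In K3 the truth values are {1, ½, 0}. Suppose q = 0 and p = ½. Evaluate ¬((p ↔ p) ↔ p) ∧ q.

0

p ↔ p = ½ ↔ ½ = ½
(p ↔ p) ↔ p = ½ ↔ ½ = ½
¬((p ↔ p) ↔ p) = ¬½ = ½
¬((p ↔ p) ↔ p) ∧ q = ½ ∧ 0 = 0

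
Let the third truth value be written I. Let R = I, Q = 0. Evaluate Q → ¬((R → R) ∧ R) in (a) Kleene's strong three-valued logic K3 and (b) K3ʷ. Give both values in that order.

1; I

In Kleene's strong three-valued logic K3: R → R = I → I = I  [¬I ∨ I]
(R → R) ∧ R = I ∧ I = I
¬((R → R) ∧ R) = ¬I = I
Q → ¬((R → R) ∧ R) = 0 → I = 1
In K3ʷ: R → R = I → I = I  [any arg is the third value ⇒ result is the third value]
(R → R) ∧ R = I ∧ I = I
¬((R → R) ∧ R) = ¬I = I
Q → ¬((R → R) ∧ R) = 0 → I = I
They differ because Kleene's strong three-valued logic K3 and K3ʷ treat I differently under the binary connectives.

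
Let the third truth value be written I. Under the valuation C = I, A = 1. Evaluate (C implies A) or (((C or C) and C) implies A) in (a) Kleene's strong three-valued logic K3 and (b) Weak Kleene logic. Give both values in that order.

1; I

In Kleene's strong three-valued logic K3: C implies A = I implies 1 = 1  [not I or 1]
C or C = I or I = I
(C or C) and C = I and I = I
((C or C) and C) implies A = I implies 1 = 1
(C implies A) or (((C or C) and C) implies A) = 1 or 1 = 1
In Weak Kleene logic: C implies A = I implies 1 = I  [any arg is the third value ⇒ result is the third value]
C or C = I or I = I
(C or C) and C = I and I = I
((C or C) and C) implies A = I implies 1 = I
(C implies A) or (((C or C) and C) implies A) = I or I = I
They differ because Kleene's strong three-valued logic K3 and Weak Kleene logic treat I differently under the binary connectives.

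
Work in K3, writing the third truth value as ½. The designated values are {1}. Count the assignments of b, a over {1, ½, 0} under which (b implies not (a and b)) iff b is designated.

Designated under: (b=1, a=0).

1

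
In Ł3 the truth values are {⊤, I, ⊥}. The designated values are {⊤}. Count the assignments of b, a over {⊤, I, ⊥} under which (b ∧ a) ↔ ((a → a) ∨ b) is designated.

1

Designated under: (b=⊤, a=⊤).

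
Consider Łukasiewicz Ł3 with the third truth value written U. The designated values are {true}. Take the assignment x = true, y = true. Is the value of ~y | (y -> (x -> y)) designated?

~y = ~true = false
x -> y = true -> true = true
y -> (x -> y) = true -> true = true
~y | (y -> (x -> y)) = false | true = true
true ∈ {true}.

Yes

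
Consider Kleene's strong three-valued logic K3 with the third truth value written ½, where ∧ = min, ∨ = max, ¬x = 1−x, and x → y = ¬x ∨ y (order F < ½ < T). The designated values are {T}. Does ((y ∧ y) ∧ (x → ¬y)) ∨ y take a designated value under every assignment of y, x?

Countermodel: y=½, x=T gives ½, which is not designated.

No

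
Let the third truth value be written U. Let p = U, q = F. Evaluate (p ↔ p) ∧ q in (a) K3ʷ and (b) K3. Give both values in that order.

U; F

In K3ʷ: p ↔ p = U ↔ U = U
(p ↔ p) ∧ q = U ∧ F = U
In K3: p ↔ p = U ↔ U = U
(p ↔ p) ∧ q = U ∧ F = F
They differ because K3ʷ and K3 treat U differently under the binary connectives.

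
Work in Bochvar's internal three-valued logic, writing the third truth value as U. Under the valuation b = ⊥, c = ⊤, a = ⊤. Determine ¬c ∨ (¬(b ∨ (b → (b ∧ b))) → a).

⊤

¬c = ¬⊤ = ⊥
b ∧ b = ⊥ ∧ ⊥ = ⊥
b → (b ∧ b) = ⊥ → ⊥ = ⊤
b ∨ (b → (b ∧ b)) = ⊥ ∨ ⊤ = ⊤
¬(b ∨ (b → (b ∧ b))) = ¬⊤ = ⊥
¬(b ∨ (b → (b ∧ b))) → a = ⊥ → ⊤ = ⊤
¬c ∨ (¬(b ∨ (b → (b ∧ b))) → a) = ⊥ ∨ ⊤ = ⊤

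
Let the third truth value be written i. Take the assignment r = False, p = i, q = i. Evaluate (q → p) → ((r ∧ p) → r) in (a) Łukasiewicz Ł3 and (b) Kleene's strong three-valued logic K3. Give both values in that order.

In Łukasiewicz Ł3: q → p = i → i = True  [min(1, 1−½+½)]
r ∧ p = False ∧ i = False
(r ∧ p) → r = False → False = True
(q → p) → ((r ∧ p) → r) = True → True = True
In Kleene's strong three-valued logic K3: q → p = i → i = i  [¬i ∨ i]
r ∧ p = False ∧ i = False
(r ∧ p) → r = False → False = True
(q → p) → ((r ∧ p) → r) = i → True = True

True; True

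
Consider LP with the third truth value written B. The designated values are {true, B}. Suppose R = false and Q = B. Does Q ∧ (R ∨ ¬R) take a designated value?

¬R = ¬false = true
R ∨ ¬R = false ∨ true = true
Q ∧ (R ∨ ¬R) = B ∧ true = B
B ∈ {true, B}.

Yes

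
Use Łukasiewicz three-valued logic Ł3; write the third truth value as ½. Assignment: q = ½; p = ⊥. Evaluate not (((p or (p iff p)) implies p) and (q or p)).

p iff p = ⊥ iff ⊥ = ⊤
p or (p iff p) = ⊥ or ⊤ = ⊤
(p or (p iff p)) implies p = ⊤ implies ⊥ = ⊥
q or p = ½ or ⊥ = ½
((p or (p iff p)) implies p) and (q or p) = ⊥ and ½ = ⊥
not (((p or (p iff p)) implies p) and (q or p)) = not ⊥ = ⊤

⊤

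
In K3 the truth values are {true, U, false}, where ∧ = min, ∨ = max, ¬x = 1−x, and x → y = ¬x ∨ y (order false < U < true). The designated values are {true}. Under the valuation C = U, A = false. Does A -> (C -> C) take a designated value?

Yes

C -> C = U -> U = U  [~U | U]
A -> (C -> C) = false -> U = true
true ∈ {true}.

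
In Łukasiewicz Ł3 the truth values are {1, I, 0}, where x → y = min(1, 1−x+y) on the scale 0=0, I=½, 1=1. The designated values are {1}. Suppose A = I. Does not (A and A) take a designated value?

A and A = I and I = I
not (A and A) = not I = I
I ∉ {1}.

No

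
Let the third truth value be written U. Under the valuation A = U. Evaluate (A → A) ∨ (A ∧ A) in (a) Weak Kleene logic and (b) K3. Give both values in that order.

In Weak Kleene logic: A → A = U → U = U  [any arg is the third value ⇒ result is the third value]
A ∧ A = U ∧ U = U
(A → A) ∨ (A ∧ A) = U ∨ U = U
In K3: A → A = U → U = U  [¬U ∨ U]
A ∧ A = U ∧ U = U
(A → A) ∨ (A ∧ A) = U ∨ U = U

U; U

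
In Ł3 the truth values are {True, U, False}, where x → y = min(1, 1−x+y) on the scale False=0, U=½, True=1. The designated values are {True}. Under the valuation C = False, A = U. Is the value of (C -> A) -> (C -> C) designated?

C -> A = False -> U = True  [min(1, 1−0+½)]
C -> C = False -> False = True
(C -> A) -> (C -> C) = True -> True = True
True ∈ {True}.

Yes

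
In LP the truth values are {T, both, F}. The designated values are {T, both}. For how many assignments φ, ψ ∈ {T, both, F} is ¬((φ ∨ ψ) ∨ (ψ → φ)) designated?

Designated under: (φ=both, ψ=both); (φ=F, ψ=both).

2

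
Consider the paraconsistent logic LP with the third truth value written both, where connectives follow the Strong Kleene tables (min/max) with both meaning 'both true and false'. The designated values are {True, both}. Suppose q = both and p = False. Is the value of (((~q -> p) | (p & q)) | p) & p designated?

No

~q = ~both = both
~q -> p = both -> False = both
p & q = False & both = False
(~q -> p) | (p & q) = both | False = both
((~q -> p) | (p & q)) | p = both | False = both
(((~q -> p) | (p & q)) | p) & p = both & False = False
False ∉ {True, both}.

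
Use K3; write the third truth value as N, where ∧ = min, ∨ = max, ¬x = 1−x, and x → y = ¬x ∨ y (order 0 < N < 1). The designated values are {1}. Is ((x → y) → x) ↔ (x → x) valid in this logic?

Countermodel: x=N, y=1 gives N, which is not designated.

No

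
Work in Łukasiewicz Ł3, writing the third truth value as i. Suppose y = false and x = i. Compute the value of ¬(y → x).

false

y → x = false → i = true  [min(1, 1−0+½)]
¬(y → x) = ¬true = false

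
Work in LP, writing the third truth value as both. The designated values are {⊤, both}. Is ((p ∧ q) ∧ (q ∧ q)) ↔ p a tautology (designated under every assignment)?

No

Countermodel: p=⊤, q=⊥ gives ⊥, which is not designated.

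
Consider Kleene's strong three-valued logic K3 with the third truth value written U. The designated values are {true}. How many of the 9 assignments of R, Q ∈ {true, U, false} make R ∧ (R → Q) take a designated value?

Designated under: (R=true, Q=true).

1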